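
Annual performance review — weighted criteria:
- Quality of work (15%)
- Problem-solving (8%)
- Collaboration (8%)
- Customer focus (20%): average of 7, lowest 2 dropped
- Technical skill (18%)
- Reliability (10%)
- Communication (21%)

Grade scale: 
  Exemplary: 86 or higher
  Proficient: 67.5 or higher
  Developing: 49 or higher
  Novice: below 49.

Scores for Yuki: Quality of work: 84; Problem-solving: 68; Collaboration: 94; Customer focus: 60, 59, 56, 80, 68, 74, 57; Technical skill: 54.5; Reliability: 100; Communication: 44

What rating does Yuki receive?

Customer focus: drop 56, 57 → average of remaining 5 = 341/5 = 68.2
Weighted total:
  Quality of work 84 × 0.15 = 12.6
  Problem-solving 68 × 0.08 = 5.44
  Collaboration 94 × 0.08 = 7.52
  Customer focus 68.2 × 0.2 = 13.64
  Technical skill 54.5 × 0.18 = 9.81
  Reliability 100 × 0.1 = 10
  Communication 44 × 0.21 = 9.24
Sum = 68.25
68.25 is ≥ 67.5 and < 86 → Proficient

Proficient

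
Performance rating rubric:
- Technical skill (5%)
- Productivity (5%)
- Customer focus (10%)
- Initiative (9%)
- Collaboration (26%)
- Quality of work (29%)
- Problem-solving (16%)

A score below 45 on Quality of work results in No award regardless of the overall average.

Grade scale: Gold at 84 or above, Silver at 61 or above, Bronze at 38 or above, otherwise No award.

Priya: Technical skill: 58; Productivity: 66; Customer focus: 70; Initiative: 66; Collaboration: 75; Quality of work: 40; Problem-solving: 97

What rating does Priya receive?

Quality of work score 40 < 45: minimum not met.
Weighted total:
  Technical skill 58 × 0.05 = 2.9
  Productivity 66 × 0.05 = 3.3
  Customer focus 70 × 0.1 = 7
  Initiative 66 × 0.09 = 5.94
  Collaboration 75 × 0.26 = 19.5
  Quality of work 40 × 0.29 = 11.6
  Problem-solving 97 × 0.16 = 15.52
Sum = 65.76
Because the Quality of work minimum was not met, the result is No award.

No award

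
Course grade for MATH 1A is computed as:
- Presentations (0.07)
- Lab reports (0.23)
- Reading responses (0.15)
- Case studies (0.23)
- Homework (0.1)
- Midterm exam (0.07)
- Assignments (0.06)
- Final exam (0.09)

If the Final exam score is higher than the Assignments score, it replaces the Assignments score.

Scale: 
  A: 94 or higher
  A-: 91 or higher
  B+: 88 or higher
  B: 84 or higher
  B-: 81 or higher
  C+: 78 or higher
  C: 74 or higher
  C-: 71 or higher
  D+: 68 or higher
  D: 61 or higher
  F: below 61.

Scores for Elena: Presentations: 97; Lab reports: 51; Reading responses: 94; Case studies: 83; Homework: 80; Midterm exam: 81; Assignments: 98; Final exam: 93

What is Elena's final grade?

C+

Final exam (93) ≤ Assignments (98), so Assignments stays at 98.
Weighted total:
  Presentations 97 × 0.07 = 6.79
  Lab reports 51 × 0.23 = 11.73
  Reading responses 94 × 0.15 = 14.1
  Case studies 83 × 0.23 = 19.09
  Homework 80 × 0.1 = 8
  Midterm exam 81 × 0.07 = 5.67
  Assignments 98 × 0.06 = 5.88
  Final exam 93 × 0.09 = 8.37
Sum = 79.63
79.63 is ≥ 78 and < 81 → C+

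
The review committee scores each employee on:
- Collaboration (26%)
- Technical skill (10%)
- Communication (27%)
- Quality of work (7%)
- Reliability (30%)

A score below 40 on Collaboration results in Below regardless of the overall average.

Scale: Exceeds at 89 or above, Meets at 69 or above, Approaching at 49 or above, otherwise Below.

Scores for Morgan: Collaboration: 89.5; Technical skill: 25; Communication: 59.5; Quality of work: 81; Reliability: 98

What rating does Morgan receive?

Meets

Collaboration score 89.5 ≥ 40: minimum met.
Weighted total:
  Collaboration 89.5 × 0.26 = 23.27
  Technical skill 25 × 0.1 = 2.5
  Communication 59.5 × 0.27 = 16.065
  Quality of work 81 × 0.07 = 5.67
  Reliability 98 × 0.3 = 29.4
Sum = 76.905
76.905 is ≥ 69 and < 89 → Meets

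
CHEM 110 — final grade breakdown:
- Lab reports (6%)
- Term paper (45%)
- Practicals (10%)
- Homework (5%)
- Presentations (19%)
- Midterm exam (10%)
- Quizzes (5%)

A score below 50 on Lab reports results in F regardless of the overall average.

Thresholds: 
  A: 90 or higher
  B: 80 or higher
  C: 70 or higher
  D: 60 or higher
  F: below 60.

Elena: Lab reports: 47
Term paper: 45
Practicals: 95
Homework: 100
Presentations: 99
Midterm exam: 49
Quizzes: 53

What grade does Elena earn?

Lab reports score 47 < 50: minimum not met.
Weighted total:
  Lab reports 47 × 0.06 = 2.82
  Term paper 45 × 0.45 = 20.25
  Practicals 95 × 0.1 = 9.5
  Homework 100 × 0.05 = 5
  Presentations 99 × 0.19 = 18.81
  Midterm exam 49 × 0.1 = 4.9
  Quizzes 53 × 0.05 = 2.65
Sum = 63.93
Because the Lab reports minimum was not met, the result is F.

F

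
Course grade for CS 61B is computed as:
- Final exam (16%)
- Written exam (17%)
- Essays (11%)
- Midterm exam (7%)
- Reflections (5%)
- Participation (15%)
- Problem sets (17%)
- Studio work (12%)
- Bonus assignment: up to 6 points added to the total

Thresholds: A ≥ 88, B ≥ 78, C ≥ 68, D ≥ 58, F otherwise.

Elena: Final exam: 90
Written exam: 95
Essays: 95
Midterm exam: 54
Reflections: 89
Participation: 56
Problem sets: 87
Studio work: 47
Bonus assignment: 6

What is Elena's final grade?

Weighted total:
  Final exam 90 × 0.16 = 14.4
  Written exam 95 × 0.17 = 16.15
  Essays 95 × 0.11 = 10.45
  Midterm exam 54 × 0.07 = 3.78
  Reflections 89 × 0.05 = 4.45
  Participation 56 × 0.15 = 8.4
  Problem sets 87 × 0.17 = 14.79
  Studio work 47 × 0.12 = 5.64
Sum = 78.06
Bonus assignment: 78.06 + 6 = 84.06
84.06 is ≥ 78 and < 88 → B

B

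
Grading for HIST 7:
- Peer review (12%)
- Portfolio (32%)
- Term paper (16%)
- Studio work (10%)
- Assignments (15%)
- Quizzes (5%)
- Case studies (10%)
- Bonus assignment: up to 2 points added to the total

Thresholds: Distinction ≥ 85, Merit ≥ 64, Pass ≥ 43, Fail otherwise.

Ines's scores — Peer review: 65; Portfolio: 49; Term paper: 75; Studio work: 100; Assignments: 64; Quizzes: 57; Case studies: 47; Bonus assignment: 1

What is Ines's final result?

Weighted total:
  Peer review 65 × 0.12 = 7.8
  Portfolio 49 × 0.32 = 15.68
  Term paper 75 × 0.16 = 12
  Studio work 100 × 0.1 = 10
  Assignments 64 × 0.15 = 9.6
  Quizzes 57 × 0.05 = 2.85
  Case studies 47 × 0.1 = 4.7
Sum = 62.63
Bonus assignment: 62.63 + 1 = 63.63
63.63 is ≥ 43 and < 64 → Pass

Pass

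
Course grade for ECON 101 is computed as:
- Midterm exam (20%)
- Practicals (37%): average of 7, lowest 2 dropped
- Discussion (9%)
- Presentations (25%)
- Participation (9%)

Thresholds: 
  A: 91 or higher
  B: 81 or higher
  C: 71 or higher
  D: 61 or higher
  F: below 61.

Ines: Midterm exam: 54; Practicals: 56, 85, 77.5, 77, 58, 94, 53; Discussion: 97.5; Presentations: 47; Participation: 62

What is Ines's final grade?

Practicals: drop 53, 56 → average of remaining 5 = 391.5/5 = 78.3
Weighted total:
  Midterm exam 54 × 0.2 = 10.8
  Practicals 78.3 × 0.37 = 28.971
  Discussion 97.5 × 0.09 = 8.775
  Presentations 47 × 0.25 = 11.75
  Participation 62 × 0.09 = 5.58
Sum = 65.876
65.876 is ≥ 61 and < 71 → D

D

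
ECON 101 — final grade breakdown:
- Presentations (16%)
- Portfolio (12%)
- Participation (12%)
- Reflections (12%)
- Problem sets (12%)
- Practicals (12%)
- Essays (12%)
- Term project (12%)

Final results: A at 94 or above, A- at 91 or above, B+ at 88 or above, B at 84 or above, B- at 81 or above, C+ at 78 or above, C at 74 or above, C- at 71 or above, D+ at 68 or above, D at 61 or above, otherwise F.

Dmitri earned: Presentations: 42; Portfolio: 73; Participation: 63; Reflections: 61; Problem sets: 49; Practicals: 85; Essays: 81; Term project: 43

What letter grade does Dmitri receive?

Weighted total:
  Presentations 42 × 0.16 = 6.72
  Portfolio 73 × 0.12 = 8.76
  Participation 63 × 0.12 = 7.56
  Reflections 61 × 0.12 = 7.32
  Problem sets 49 × 0.12 = 5.88
  Practicals 85 × 0.12 = 10.2
  Essays 81 × 0.12 = 9.72
  Term project 43 × 0.12 = 5.16
Sum = 61.32
61.32 is ≥ 61 and < 68 → D

D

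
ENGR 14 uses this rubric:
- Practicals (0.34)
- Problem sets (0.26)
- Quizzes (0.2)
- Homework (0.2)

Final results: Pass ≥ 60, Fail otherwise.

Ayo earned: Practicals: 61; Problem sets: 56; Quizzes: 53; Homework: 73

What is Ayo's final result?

Pass

Weighted total:
  Practicals 61 × 0.34 = 20.74
  Problem sets 56 × 0.26 = 14.56
  Quizzes 53 × 0.2 = 10.6
  Homework 73 × 0.2 = 14.6
Sum = 60.5
60.5 ≥ 60 → Pass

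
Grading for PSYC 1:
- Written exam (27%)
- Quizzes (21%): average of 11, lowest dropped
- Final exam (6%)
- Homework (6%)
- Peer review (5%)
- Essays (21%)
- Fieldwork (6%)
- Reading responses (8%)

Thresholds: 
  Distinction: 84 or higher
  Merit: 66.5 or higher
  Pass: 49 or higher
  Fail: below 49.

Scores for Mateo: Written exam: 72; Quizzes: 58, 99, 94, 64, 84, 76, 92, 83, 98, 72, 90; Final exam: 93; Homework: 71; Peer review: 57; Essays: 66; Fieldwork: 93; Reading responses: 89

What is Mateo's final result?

Quizzes: drop 58 → average of remaining 10 = 852/10 = 85.2
Weighted total:
  Written exam 72 × 0.27 = 19.44
  Quizzes 85.2 × 0.21 = 17.892
  Final exam 93 × 0.06 = 5.58
  Homework 71 × 0.06 = 4.26
  Peer review 57 × 0.05 = 2.85
  Essays 66 × 0.21 = 13.86
  Fieldwork 93 × 0.06 = 5.58
  Reading responses 89 × 0.08 = 7.12
Sum = 76.582
76.582 is ≥ 66.5 and < 84 → Merit

Merit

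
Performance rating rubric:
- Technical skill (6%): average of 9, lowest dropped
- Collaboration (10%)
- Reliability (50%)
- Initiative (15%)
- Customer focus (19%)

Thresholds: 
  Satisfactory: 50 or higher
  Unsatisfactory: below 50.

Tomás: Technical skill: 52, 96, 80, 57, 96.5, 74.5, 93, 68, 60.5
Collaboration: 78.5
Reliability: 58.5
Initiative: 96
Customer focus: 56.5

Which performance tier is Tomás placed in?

Satisfactory

Technical skill: drop 52 → average of remaining 8 = 625.5/8 = 78.1875
Weighted total:
  Technical skill 78.1875 × 0.06 = 4.69125
  Collaboration 78.5 × 0.1 = 7.85
  Reliability 58.5 × 0.5 = 29.25
  Initiative 96 × 0.15 = 14.4
  Customer focus 56.5 × 0.19 = 10.735
Sum = 66.92625
66.92625 ≥ 50 → Satisfactory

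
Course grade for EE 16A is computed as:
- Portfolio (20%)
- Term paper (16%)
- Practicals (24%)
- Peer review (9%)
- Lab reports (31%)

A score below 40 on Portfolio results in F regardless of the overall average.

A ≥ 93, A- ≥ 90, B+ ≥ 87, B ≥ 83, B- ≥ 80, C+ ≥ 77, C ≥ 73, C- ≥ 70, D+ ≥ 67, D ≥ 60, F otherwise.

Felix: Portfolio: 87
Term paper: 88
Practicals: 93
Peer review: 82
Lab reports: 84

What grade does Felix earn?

B+

Portfolio score 87 ≥ 40: minimum met.
Weighted total:
  Portfolio 87 × 0.2 = 17.4
  Term paper 88 × 0.16 = 14.08
  Practicals 93 × 0.24 = 22.32
  Peer review 82 × 0.09 = 7.38
  Lab reports 84 × 0.31 = 26.04
Sum = 87.22
87.22 is ≥ 87 and < 90 → B+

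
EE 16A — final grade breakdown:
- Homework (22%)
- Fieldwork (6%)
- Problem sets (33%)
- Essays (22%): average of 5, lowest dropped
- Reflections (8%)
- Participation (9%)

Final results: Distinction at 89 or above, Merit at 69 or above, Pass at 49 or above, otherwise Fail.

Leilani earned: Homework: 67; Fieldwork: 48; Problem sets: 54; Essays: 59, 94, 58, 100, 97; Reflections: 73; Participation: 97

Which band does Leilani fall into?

Essays: drop 58 → average of remaining 4 = 350/4 = 87.5
Weighted total:
  Homework 67 × 0.22 = 14.74
  Fieldwork 48 × 0.06 = 2.88
  Problem sets 54 × 0.33 = 17.82
  Essays 87.5 × 0.22 = 19.25
  Reflections 73 × 0.08 = 5.84
  Participation 97 × 0.09 = 8.73
Sum = 69.26
69.26 is ≥ 69 and < 89 → Merit

Merit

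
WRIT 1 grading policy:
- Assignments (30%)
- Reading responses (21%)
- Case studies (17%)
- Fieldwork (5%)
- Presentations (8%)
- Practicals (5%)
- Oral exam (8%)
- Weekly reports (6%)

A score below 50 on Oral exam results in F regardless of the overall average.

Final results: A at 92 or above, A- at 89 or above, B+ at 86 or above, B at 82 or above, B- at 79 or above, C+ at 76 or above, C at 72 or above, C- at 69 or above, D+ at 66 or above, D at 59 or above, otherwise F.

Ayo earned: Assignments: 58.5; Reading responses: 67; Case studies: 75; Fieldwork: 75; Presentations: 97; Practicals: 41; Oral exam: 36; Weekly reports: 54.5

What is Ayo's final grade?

Oral exam score 36 < 50: minimum not met.
Weighted total:
  Assignments 58.5 × 0.3 = 17.55
  Reading responses 67 × 0.21 = 14.07
  Case studies 75 × 0.17 = 12.75
  Fieldwork 75 × 0.05 = 3.75
  Presentations 97 × 0.08 = 7.76
  Practicals 41 × 0.05 = 2.05
  Oral exam 36 × 0.08 = 2.88
  Weekly reports 54.5 × 0.06 = 3.27
Sum = 64.08
Because the Oral exam minimum was not met, the result is F.

F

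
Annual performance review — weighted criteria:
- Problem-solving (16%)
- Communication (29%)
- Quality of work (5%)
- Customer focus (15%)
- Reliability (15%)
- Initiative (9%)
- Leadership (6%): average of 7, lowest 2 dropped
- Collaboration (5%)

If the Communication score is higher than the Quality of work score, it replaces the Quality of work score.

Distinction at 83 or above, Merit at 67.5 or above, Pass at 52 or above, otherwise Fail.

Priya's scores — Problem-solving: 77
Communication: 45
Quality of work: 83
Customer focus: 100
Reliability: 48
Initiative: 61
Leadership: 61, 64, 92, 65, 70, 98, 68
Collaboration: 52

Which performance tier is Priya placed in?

Pass

Leadership: drop 61, 64 → average of remaining 5 = 393/5 = 78.6
Communication (45) ≤ Quality of work (83), so Quality of work stays at 83.
Weighted total:
  Problem-solving 77 × 0.16 = 12.32
  Communication 45 × 0.29 = 13.05
  Quality of work 83 × 0.05 = 4.15
  Customer focus 100 × 0.15 = 15
  Reliability 48 × 0.15 = 7.2
  Initiative 61 × 0.09 = 5.49
  Leadership 78.6 × 0.06 = 4.716
  Collaboration 52 × 0.05 = 2.6
Sum = 64.526
64.526 is ≥ 52 and < 67.5 → Pass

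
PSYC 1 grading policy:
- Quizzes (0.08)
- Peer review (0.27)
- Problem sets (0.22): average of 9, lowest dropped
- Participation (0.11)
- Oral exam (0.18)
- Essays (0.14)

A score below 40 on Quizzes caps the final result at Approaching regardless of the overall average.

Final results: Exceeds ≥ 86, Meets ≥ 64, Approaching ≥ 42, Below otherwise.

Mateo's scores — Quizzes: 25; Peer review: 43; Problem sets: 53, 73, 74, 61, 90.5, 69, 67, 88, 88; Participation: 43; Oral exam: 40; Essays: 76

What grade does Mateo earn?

Problem sets: drop 53 → average of remaining 8 = 610.5/8 = 76.3125
Quizzes score 25 < 40: minimum not met.
Weighted total:
  Quizzes 25 × 0.08 = 2
  Peer review 43 × 0.27 = 11.61
  Problem sets 76.3125 × 0.22 = 16.78875
  Participation 43 × 0.11 = 4.73
  Oral exam 40 × 0.18 = 7.2
  Essays 76 × 0.14 = 10.64
Sum = 52.96875
52.96875 would be Approaching; cap at Approaching applies → Approaching.

Approaching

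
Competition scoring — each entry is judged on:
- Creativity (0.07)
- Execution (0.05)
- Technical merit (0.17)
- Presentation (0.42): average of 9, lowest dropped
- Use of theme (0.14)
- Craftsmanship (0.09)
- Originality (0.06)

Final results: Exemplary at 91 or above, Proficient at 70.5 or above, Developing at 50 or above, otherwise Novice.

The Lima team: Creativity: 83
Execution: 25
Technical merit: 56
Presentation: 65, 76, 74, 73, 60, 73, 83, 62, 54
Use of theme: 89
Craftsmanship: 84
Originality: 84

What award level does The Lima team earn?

Proficient

Presentation: drop 54 → average of remaining 8 = 566/8 = 70.75
Weighted total:
  Creativity 83 × 0.07 = 5.81
  Execution 25 × 0.05 = 1.25
  Technical merit 56 × 0.17 = 9.52
  Presentation 70.75 × 0.42 = 29.715
  Use of theme 89 × 0.14 = 12.46
  Craftsmanship 84 × 0.09 = 7.56
  Originality 84 × 0.06 = 5.04
Sum = 71.355
71.355 is ≥ 70.5 and < 91 → Proficient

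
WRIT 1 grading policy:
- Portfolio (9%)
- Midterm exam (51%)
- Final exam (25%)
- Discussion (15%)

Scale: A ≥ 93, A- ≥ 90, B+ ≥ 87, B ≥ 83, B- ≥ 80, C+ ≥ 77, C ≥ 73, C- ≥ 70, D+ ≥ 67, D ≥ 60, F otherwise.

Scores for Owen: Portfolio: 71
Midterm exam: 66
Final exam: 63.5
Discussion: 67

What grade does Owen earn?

D

Weighted total:
  Portfolio 71 × 0.09 = 6.39
  Midterm exam 66 × 0.51 = 33.66
  Final exam 63.5 × 0.25 = 15.875
  Discussion 67 × 0.15 = 10.05
Sum = 65.975
65.975 is ≥ 60 and < 67 → D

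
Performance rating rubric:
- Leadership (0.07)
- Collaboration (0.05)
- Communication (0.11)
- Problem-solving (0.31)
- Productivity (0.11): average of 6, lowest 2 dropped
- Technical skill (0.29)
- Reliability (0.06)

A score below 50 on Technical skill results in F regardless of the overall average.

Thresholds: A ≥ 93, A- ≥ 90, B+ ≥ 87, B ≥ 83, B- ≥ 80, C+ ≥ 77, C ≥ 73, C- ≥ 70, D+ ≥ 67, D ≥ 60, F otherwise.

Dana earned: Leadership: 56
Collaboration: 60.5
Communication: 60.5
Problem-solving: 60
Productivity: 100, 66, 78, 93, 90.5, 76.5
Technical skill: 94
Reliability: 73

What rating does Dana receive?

C

Productivity: drop 66, 76.5 → average of remaining 4 = 361.5/4 = 90.375
Technical skill score 94 ≥ 50: minimum met.
Weighted total:
  Leadership 56 × 0.07 = 3.92
  Collaboration 60.5 × 0.05 = 3.025
  Communication 60.5 × 0.11 = 6.655
  Problem-solving 60 × 0.31 = 18.6
  Productivity 90.375 × 0.11 = 9.94125
  Technical skill 94 × 0.29 = 27.26
  Reliability 73 × 0.06 = 4.38
Sum = 73.78125
73.78125 is ≥ 73 and < 77 → C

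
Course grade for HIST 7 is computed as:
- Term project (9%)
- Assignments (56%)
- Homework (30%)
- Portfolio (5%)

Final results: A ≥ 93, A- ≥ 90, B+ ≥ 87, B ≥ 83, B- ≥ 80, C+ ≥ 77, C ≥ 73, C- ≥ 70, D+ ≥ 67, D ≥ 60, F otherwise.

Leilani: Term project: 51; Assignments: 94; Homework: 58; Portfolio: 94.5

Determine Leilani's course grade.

C+

Weighted total:
  Term project 51 × 0.09 = 4.59
  Assignments 94 × 0.56 = 52.64
  Homework 58 × 0.3 = 17.4
  Portfolio 94.5 × 0.05 = 4.725
Sum = 79.355
79.355 is ≥ 77 and < 80 → C+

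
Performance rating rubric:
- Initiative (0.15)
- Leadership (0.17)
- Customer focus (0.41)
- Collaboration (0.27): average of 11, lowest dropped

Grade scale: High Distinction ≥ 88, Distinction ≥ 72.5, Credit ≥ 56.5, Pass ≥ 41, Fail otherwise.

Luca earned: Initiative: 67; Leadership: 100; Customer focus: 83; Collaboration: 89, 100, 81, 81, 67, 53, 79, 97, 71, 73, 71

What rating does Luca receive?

Distinction

Collaboration: drop 53 → average of remaining 10 = 809/10 = 80.9
Weighted total:
  Initiative 67 × 0.15 = 10.05
  Leadership 100 × 0.17 = 17
  Customer focus 83 × 0.41 = 34.03
  Collaboration 80.9 × 0.27 = 21.843
Sum = 82.923
82.923 is ≥ 72.5 and < 88 → Distinction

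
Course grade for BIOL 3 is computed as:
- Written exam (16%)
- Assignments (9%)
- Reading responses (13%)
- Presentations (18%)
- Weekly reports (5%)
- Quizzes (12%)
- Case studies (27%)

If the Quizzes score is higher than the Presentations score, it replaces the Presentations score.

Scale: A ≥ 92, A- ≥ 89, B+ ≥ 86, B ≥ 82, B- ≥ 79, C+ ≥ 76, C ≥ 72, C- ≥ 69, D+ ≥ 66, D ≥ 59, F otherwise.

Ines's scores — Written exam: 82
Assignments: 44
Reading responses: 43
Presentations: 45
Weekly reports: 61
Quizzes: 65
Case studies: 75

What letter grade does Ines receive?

Quizzes (65) > Presentations (45), so Presentations counts as 65.
Weighted total:
  Written exam 82 × 0.16 = 13.12
  Assignments 44 × 0.09 = 3.96
  Reading responses 43 × 0.13 = 5.59
  Presentations 65 × 0.18 = 11.7
  Weekly reports 61 × 0.05 = 3.05
  Quizzes 65 × 0.12 = 7.8
  Case studies 75 × 0.27 = 20.25
Sum = 65.47
65.47 is ≥ 59 and < 66 → D

D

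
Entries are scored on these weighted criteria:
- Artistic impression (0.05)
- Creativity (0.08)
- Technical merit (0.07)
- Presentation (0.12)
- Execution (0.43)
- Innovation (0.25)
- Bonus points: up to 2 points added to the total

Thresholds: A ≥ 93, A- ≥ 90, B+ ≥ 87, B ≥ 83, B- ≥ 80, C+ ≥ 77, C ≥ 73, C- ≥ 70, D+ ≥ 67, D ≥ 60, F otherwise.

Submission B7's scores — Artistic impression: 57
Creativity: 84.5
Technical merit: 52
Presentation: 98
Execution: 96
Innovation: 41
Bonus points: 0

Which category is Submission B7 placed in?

Weighted total:
  Artistic impression 57 × 0.05 = 2.85
  Creativity 84.5 × 0.08 = 6.76
  Technical merit 52 × 0.07 = 3.64
  Presentation 98 × 0.12 = 11.76
  Execution 96 × 0.43 = 41.28
  Innovation 41 × 0.25 = 10.25
Sum = 76.54
Bonus points: 76.54 + 0 = 76.54
76.54 is ≥ 73 and < 77 → C

C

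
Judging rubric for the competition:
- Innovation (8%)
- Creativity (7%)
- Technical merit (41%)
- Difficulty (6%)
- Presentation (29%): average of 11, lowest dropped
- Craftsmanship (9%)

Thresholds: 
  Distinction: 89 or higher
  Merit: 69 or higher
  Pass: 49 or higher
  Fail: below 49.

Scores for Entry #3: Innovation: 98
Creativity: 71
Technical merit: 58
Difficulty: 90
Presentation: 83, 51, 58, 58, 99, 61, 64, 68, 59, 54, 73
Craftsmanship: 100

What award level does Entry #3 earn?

Presentation: drop 51 → average of remaining 10 = 677/10 = 67.7
Weighted total:
  Innovation 98 × 0.08 = 7.84
  Creativity 71 × 0.07 = 4.97
  Technical merit 58 × 0.41 = 23.78
  Difficulty 90 × 0.06 = 5.4
  Presentation 67.7 × 0.29 = 19.633
  Craftsmanship 100 × 0.09 = 9
Sum = 70.623
70.623 is ≥ 69 and < 89 → Merit

Merit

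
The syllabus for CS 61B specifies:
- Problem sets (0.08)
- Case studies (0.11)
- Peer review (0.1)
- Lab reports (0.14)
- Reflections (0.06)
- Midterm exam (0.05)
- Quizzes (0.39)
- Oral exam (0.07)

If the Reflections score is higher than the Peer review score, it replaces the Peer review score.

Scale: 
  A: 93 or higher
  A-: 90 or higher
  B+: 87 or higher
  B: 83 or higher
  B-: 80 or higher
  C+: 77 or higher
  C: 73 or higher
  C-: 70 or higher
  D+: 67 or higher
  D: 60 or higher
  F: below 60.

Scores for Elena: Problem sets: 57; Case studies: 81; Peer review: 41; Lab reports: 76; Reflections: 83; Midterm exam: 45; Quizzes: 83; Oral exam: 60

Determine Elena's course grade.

C

Reflections (83) > Peer review (41), so Peer review counts as 83.
Weighted total:
  Problem sets 57 × 0.08 = 4.56
  Case studies 81 × 0.11 = 8.91
  Peer review 83 × 0.1 = 8.3
  Lab reports 76 × 0.14 = 10.64
  Reflections 83 × 0.06 = 4.98
  Midterm exam 45 × 0.05 = 2.25
  Quizzes 83 × 0.39 = 32.37
  Oral exam 60 × 0.07 = 4.2
Sum = 76.21
76.21 is ≥ 73 and < 77 → C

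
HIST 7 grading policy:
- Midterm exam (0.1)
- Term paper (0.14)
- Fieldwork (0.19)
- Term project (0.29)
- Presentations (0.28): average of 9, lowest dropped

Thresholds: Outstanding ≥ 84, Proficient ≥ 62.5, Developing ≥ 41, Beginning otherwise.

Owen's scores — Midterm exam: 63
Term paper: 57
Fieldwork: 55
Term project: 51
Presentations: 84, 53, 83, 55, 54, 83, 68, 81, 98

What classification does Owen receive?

Presentations: drop 53 → average of remaining 8 = 606/8 = 75.75
Weighted total:
  Midterm exam 63 × 0.1 = 6.3
  Term paper 57 × 0.14 = 7.98
  Fieldwork 55 × 0.19 = 10.45
  Term project 51 × 0.29 = 14.79
  Presentations 75.75 × 0.28 = 21.21
Sum = 60.73
60.73 is ≥ 41 and < 62.5 → Developing

Developing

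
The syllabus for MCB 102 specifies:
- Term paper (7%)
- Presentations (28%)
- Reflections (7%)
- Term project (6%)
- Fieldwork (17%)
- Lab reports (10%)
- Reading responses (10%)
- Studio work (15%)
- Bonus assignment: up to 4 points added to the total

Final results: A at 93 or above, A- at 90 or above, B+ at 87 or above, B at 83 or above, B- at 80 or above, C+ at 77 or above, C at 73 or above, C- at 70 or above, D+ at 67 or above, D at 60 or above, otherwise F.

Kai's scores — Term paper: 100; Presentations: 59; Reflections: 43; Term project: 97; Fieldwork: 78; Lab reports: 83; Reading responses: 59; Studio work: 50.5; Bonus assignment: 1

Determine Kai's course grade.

D+

Weighted total:
  Term paper 100 × 0.07 = 7
  Presentations 59 × 0.28 = 16.52
  Reflections 43 × 0.07 = 3.01
  Term project 97 × 0.06 = 5.82
  Fieldwork 78 × 0.17 = 13.26
  Lab reports 83 × 0.1 = 8.3
  Reading responses 59 × 0.1 = 5.9
  Studio work 50.5 × 0.15 = 7.575
Sum = 67.385
Bonus assignment: 67.385 + 1 = 68.385
68.385 is ≥ 67 and < 70 → D+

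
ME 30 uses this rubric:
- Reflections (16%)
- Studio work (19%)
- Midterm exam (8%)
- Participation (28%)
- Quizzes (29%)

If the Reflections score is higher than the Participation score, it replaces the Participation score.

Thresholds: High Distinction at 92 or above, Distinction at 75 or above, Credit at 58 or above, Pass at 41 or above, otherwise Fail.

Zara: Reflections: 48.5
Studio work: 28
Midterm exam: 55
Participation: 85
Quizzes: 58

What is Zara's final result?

Credit

Reflections (48.5) ≤ Participation (85), so Participation stays at 85.
Weighted total:
  Reflections 48.5 × 0.16 = 7.76
  Studio work 28 × 0.19 = 5.32
  Midterm exam 55 × 0.08 = 4.4
  Participation 85 × 0.28 = 23.8
  Quizzes 58 × 0.29 = 16.82
Sum = 58.1
58.1 is ≥ 58 and < 75 → Credit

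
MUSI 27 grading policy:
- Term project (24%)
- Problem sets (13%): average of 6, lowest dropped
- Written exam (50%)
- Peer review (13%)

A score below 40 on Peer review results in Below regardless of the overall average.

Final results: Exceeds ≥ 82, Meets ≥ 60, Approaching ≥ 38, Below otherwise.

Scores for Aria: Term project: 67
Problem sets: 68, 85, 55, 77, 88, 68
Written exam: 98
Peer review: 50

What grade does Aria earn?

Problem sets: drop 55 → average of remaining 5 = 386/5 = 77.2
Peer review score 50 ≥ 40: minimum met.
Weighted total:
  Term project 67 × 0.24 = 16.08
  Problem sets 77.2 × 0.13 = 10.036
  Written exam 98 × 0.5 = 49
  Peer review 50 × 0.13 = 6.5
Sum = 81.616
81.616 is ≥ 60 and < 82 → Meets

Meets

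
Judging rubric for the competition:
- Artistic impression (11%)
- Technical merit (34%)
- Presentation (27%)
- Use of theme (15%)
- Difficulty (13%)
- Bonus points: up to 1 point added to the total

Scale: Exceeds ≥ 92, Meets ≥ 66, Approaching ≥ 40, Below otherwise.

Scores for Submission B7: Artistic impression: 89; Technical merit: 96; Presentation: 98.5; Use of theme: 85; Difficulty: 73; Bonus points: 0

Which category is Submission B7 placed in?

Meets

Weighted total:
  Artistic impression 89 × 0.11 = 9.79
  Technical merit 96 × 0.34 = 32.64
  Presentation 98.5 × 0.27 = 26.595
  Use of theme 85 × 0.15 = 12.75
  Difficulty 73 × 0.13 = 9.49
Sum = 91.265
Bonus points: 91.265 + 0 = 91.265
91.265 is ≥ 66 and < 92 → Meets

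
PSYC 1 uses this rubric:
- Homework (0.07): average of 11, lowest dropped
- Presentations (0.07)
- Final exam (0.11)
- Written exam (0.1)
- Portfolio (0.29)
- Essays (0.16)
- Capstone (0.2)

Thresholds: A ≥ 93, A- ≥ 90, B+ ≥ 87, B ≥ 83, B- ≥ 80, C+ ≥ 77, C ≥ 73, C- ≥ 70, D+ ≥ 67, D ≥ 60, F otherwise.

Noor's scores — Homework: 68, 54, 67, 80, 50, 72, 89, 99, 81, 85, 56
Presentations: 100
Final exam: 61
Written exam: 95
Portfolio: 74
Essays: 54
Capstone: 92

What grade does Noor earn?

C

Homework: drop 50 → average of remaining 10 = 751/10 = 75.1
Weighted total:
  Homework 75.1 × 0.07 = 5.257
  Presentations 100 × 0.07 = 7
  Final exam 61 × 0.11 = 6.71
  Written exam 95 × 0.1 = 9.5
  Portfolio 74 × 0.29 = 21.46
  Essays 54 × 0.16 = 8.64
  Capstone 92 × 0.2 = 18.4
Sum = 76.967
76.967 is ≥ 73 and < 77 → C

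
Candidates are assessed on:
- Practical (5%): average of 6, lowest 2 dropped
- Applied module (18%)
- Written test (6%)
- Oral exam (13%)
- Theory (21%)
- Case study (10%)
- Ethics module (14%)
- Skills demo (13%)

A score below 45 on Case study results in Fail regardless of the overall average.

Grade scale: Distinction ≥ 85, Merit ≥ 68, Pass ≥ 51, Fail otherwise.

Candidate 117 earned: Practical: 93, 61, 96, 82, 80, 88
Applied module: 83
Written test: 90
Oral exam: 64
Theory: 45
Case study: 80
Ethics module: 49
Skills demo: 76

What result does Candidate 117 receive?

Pass

Practical: drop 61, 80 → average of remaining 4 = 359/4 = 89.75
Case study score 80 ≥ 45: minimum met.
Weighted total:
  Practical 89.75 × 0.05 = 4.4875
  Applied module 83 × 0.18 = 14.94
  Written test 90 × 0.06 = 5.4
  Oral exam 64 × 0.13 = 8.32
  Theory 45 × 0.21 = 9.45
  Case study 80 × 0.1 = 8
  Ethics module 49 × 0.14 = 6.86
  Skills demo 76 × 0.13 = 9.88
Sum = 67.3375
67.3375 is ≥ 51 and < 68 → Pass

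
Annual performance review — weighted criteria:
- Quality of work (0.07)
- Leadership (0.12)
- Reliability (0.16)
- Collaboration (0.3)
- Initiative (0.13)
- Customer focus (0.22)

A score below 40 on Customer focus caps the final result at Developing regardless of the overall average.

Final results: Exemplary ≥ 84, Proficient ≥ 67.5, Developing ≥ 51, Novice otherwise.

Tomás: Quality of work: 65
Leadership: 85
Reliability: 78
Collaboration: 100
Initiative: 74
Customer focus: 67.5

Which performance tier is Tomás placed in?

Customer focus score 67.5 ≥ 40: minimum met.
Weighted total:
  Quality of work 65 × 0.07 = 4.55
  Leadership 85 × 0.12 = 10.2
  Reliability 78 × 0.16 = 12.48
  Collaboration 100 × 0.3 = 30
  Initiative 74 × 0.13 = 9.62
  Customer focus 67.5 × 0.22 = 14.85
Sum = 81.7
81.7 is ≥ 67.5 and < 84 → Proficient

Proficient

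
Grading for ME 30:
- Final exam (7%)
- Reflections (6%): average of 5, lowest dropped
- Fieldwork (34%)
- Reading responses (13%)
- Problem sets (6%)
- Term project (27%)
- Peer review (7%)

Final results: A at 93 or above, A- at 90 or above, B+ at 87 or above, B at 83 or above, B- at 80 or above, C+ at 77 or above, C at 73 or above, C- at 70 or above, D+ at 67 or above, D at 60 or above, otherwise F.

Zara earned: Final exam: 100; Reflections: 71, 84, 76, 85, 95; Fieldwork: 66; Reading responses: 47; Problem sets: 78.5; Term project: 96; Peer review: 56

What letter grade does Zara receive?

Reflections: drop 71 → average of remaining 4 = 340/4 = 85
Weighted total:
  Final exam 100 × 0.07 = 7
  Reflections 85 × 0.06 = 5.1
  Fieldwork 66 × 0.34 = 22.44
  Reading responses 47 × 0.13 = 6.11
  Problem sets 78.5 × 0.06 = 4.71
  Term project 96 × 0.27 = 25.92
  Peer review 56 × 0.07 = 3.92
Sum = 75.2
75.2 is ≥ 73 and < 77 → C

C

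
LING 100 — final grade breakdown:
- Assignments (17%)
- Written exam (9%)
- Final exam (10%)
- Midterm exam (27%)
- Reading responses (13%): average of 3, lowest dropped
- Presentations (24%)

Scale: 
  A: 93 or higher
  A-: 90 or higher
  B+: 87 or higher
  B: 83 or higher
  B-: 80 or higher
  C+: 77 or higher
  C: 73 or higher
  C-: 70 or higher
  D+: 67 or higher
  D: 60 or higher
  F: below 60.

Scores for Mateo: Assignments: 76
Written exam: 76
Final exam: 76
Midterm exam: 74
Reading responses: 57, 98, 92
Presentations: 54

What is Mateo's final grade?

C-

Reading responses: drop 57 → average of remaining 2 = 190/2 = 95
Weighted total:
  Assignments 76 × 0.17 = 12.92
  Written exam 76 × 0.09 = 6.84
  Final exam 76 × 0.1 = 7.6
  Midterm exam 74 × 0.27 = 19.98
  Reading responses 95 × 0.13 = 12.35
  Presentations 54 × 0.24 = 12.96
Sum = 72.65
72.65 is ≥ 70 and < 73 → C-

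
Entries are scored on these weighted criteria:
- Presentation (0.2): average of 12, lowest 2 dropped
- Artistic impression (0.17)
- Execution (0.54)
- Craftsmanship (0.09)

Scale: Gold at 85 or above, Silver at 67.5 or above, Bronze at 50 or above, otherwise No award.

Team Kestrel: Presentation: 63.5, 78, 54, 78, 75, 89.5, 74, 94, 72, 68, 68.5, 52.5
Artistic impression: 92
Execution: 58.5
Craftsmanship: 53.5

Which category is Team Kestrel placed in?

Bronze

Presentation: drop 52.5, 54 → average of remaining 10 = 760.5/10 = 76.05
Weighted total:
  Presentation 76.05 × 0.2 = 15.21
  Artistic impression 92 × 0.17 = 15.64
  Execution 58.5 × 0.54 = 31.59
  Craftsmanship 53.5 × 0.09 = 4.815
Sum = 67.255
67.255 is ≥ 50 and < 67.5 → Bronze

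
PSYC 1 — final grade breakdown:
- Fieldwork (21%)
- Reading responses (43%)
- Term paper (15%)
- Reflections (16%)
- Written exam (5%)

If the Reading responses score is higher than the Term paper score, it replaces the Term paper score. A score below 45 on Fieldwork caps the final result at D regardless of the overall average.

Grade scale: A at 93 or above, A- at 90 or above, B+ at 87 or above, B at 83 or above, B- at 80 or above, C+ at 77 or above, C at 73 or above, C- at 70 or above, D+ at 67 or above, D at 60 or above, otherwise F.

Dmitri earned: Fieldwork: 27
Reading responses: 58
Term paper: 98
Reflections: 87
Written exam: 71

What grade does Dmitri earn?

Reading responses (58) ≤ Term paper (98), so Term paper stays at 98.
Fieldwork score 27 < 45: minimum not met.
Weighted total:
  Fieldwork 27 × 0.21 = 5.67
  Reading responses 58 × 0.43 = 24.94
  Term paper 98 × 0.15 = 14.7
  Reflections 87 × 0.16 = 13.92
  Written exam 71 × 0.05 = 3.55
Sum = 62.78
62.78 would be D; cap at D applies → D.

D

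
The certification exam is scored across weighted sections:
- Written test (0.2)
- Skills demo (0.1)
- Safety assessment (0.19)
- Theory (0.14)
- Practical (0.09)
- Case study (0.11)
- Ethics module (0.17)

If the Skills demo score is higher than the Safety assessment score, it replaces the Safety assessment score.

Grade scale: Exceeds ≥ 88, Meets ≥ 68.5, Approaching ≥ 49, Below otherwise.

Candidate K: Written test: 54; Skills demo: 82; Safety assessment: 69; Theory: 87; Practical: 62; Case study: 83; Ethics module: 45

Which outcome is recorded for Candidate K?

Skills demo (82) > Safety assessment (69), so Safety assessment counts as 82.
Weighted total:
  Written test 54 × 0.2 = 10.8
  Skills demo 82 × 0.1 = 8.2
  Safety assessment 82 × 0.19 = 15.58
  Theory 87 × 0.14 = 12.18
  Practical 62 × 0.09 = 5.58
  Case study 83 × 0.11 = 9.13
  Ethics module 45 × 0.17 = 7.65
Sum = 69.12
69.12 is ≥ 68.5 and < 88 → Meets

Meets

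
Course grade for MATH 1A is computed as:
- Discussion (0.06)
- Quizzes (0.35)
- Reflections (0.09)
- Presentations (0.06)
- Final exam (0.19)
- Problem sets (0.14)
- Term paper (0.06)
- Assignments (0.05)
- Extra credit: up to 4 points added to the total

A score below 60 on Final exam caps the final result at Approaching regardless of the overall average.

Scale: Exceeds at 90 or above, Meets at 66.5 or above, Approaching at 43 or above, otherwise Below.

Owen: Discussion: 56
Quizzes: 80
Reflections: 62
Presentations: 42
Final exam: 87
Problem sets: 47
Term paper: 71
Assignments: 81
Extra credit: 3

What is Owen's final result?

Meets

Final exam score 87 ≥ 60: minimum met.
Weighted total:
  Discussion 56 × 0.06 = 3.36
  Quizzes 80 × 0.35 = 28
  Reflections 62 × 0.09 = 5.58
  Presentations 42 × 0.06 = 2.52
  Final exam 87 × 0.19 = 16.53
  Problem sets 47 × 0.14 = 6.58
  Term paper 71 × 0.06 = 4.26
  Assignments 81 × 0.05 = 4.05
Sum = 70.88
Extra credit: 70.88 + 3 = 73.88
73.88 is ≥ 66.5 and < 90 → Meets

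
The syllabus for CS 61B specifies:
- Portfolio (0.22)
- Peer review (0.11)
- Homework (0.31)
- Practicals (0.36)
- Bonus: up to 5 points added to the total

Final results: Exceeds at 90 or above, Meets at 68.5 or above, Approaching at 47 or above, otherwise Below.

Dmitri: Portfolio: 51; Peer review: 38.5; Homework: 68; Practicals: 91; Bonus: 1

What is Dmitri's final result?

Meets

Weighted total:
  Portfolio 51 × 0.22 = 11.22
  Peer review 38.5 × 0.11 = 4.235
  Homework 68 × 0.31 = 21.08
  Practicals 91 × 0.36 = 32.76
Sum = 69.295
Bonus: 69.295 + 1 = 70.295
70.295 is ≥ 68.5 and < 90 → Meets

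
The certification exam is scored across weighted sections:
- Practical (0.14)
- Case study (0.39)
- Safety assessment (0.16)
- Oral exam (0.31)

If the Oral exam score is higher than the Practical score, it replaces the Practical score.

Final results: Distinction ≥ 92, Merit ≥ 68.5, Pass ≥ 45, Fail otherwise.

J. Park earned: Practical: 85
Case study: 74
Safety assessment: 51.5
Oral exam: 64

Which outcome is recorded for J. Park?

Oral exam (64) ≤ Practical (85), so Practical stays at 85.
Weighted total:
  Practical 85 × 0.14 = 11.9
  Case study 74 × 0.39 = 28.86
  Safety assessment 51.5 × 0.16 = 8.24
  Oral exam 64 × 0.31 = 19.84
Sum = 68.84
68.84 is ≥ 68.5 and < 92 → Merit

Merit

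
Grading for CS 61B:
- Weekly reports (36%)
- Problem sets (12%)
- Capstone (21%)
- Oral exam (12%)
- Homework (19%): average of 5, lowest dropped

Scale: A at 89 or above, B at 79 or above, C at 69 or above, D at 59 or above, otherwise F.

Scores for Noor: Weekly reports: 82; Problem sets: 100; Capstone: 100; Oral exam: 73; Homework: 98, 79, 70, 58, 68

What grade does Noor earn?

Homework: drop 58 → average of remaining 4 = 315/4 = 78.75
Weighted total:
  Weekly reports 82 × 0.36 = 29.52
  Problem sets 100 × 0.12 = 12
  Capstone 100 × 0.21 = 21
  Oral exam 73 × 0.12 = 8.76
  Homework 78.75 × 0.19 = 14.9625
Sum = 86.2425
86.2425 is ≥ 79 and < 89 → B

B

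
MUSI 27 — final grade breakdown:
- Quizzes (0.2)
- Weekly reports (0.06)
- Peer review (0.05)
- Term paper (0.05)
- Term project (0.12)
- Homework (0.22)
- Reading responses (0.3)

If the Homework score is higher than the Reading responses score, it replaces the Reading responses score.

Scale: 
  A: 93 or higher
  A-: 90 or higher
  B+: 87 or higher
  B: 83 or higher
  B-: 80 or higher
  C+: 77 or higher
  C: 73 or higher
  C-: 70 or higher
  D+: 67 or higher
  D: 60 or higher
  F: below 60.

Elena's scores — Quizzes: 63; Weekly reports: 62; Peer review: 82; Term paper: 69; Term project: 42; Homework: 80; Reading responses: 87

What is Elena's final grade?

C-

Homework (80) ≤ Reading responses (87), so Reading responses stays at 87.
Weighted total:
  Quizzes 63 × 0.2 = 12.6
  Weekly reports 62 × 0.06 = 3.72
  Peer review 82 × 0.05 = 4.1
  Term paper 69 × 0.05 = 3.45
  Term project 42 × 0.12 = 5.04
  Homework 80 × 0.22 = 17.6
  Reading responses 87 × 0.3 = 26.1
Sum = 72.61
72.61 is ≥ 70 and < 73 → C-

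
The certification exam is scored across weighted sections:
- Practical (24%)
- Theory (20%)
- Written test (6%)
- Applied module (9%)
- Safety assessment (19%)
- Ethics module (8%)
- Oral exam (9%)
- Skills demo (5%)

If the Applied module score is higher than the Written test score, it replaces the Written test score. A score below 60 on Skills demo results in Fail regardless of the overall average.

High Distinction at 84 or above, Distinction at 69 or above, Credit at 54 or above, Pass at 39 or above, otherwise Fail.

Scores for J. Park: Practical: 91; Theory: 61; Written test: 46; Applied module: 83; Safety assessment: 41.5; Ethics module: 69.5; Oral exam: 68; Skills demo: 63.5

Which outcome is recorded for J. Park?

Distinction

Applied module (83) > Written test (46), so Written test counts as 83.
Skills demo score 63.5 ≥ 60: minimum met.
Weighted total:
  Practical 91 × 0.24 = 21.84
  Theory 61 × 0.2 = 12.2
  Written test 83 × 0.06 = 4.98
  Applied module 83 × 0.09 = 7.47
  Safety assessment 41.5 × 0.19 = 7.885
  Ethics module 69.5 × 0.08 = 5.56
  Oral exam 68 × 0.09 = 6.12
  Skills demo 63.5 × 0.05 = 3.175
Sum = 69.23
69.23 is ≥ 69 and < 84 → Distinction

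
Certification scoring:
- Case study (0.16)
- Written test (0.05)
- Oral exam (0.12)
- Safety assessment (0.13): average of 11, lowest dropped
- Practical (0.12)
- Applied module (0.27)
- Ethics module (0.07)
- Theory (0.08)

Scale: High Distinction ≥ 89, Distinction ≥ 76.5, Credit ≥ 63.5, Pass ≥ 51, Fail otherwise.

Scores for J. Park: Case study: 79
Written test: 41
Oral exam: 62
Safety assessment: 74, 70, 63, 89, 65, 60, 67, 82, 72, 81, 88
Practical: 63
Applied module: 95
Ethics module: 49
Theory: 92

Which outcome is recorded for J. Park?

Credit

Safety assessment: drop 60 → average of remaining 10 = 751/10 = 75.1
Weighted total:
  Case study 79 × 0.16 = 12.64
  Written test 41 × 0.05 = 2.05
  Oral exam 62 × 0.12 = 7.44
  Safety assessment 75.1 × 0.13 = 9.763
  Practical 63 × 0.12 = 7.56
  Applied module 95 × 0.27 = 25.65
  Ethics module 49 × 0.07 = 3.43
  Theory 92 × 0.08 = 7.36
Sum = 75.893
75.893 is ≥ 63.5 and < 76.5 → Credit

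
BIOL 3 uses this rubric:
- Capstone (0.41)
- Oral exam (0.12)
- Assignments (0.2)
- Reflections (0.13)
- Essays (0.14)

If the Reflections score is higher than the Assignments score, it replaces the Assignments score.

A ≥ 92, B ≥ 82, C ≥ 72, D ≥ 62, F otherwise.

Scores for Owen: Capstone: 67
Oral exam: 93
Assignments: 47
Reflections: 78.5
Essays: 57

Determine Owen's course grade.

Reflections (78.5) > Assignments (47), so Assignments counts as 78.5.
Weighted total:
  Capstone 67 × 0.41 = 27.47
  Oral exam 93 × 0.12 = 11.16
  Assignments 78.5 × 0.2 = 15.7
  Reflections 78.5 × 0.13 = 10.205
  Essays 57 × 0.14 = 7.98
Sum = 72.515
72.515 is ≥ 72 and < 82 → C

C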